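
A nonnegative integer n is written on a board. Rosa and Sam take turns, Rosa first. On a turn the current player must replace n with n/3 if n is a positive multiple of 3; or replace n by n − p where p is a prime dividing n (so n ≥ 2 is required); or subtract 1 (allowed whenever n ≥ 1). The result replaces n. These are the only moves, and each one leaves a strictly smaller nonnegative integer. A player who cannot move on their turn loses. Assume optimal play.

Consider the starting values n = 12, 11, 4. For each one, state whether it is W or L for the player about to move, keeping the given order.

Compute win/loss labels from the base case upward. A position with no move is L. Any other position is W if it can reach an L in one move, else L.
n=0: no move → L
n=1: →0(L), so W
n=2: →0(L), so W
n=3: →0(L), so W
n=4: →2(W), 3(W) — all W, so L
n=5: →0(L), so W
n=6: →4(L), so W
n=7: →0(L), so W
n=8: →6(W), 7(W) — all W, so L
n=9: →8(L), so W
n=10: →8(L), so W
n=11: →0(L), so W
n=12: →4(L), so W

12: W, 11: W, 4: L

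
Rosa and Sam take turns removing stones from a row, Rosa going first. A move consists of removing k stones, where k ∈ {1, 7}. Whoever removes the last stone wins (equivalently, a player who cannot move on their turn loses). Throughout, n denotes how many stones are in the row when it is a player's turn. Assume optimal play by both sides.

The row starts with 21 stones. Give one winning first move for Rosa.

Remove 1, leaving 20.

Use the standard recursion: the mover loses at a terminal position; elsewhere, the mover wins exactly when some move hands the opponent an L position.
n=0: no move → L
n=1: can move to 0, which is L ⇒ W
n=2: the only move is to 1(W), a W ⇒ L
n=3: can move to 2, which is L ⇒ W
n=4: the only move is to 3(W), a W ⇒ L
n=5: can move to 4, which is L ⇒ W
n=6: the only move is to 5(W), a W ⇒ L
n=7: can move to 6, which is L ⇒ W
n=8: moves to 7(W), 1(W); every one is W ⇒ L
n=9: can move to 8, which is L ⇒ W
n=10: moves to 9(W), 3(W); every one is W ⇒ L
n=11: can move to 10, which is L ⇒ W
n=12: moves to 11(W), 5(W); every one is W ⇒ L
n=13: can move to 12, which is L ⇒ W
n=14: moves to 13(W), 7(W); every one is W ⇒ L
n=15: can move to 14, which is L ⇒ W
n=16: moves to 15(W), 9(W); every one is W ⇒ L
n=17: can move to 16, which is L ⇒ W
n=18: moves to 17(W), 11(W); every one is W ⇒ L
n=19: can move to 18, which is L ⇒ W
n=20: moves to 19(W), 13(W); every one is W ⇒ L
n=21: can move to 20, which is L ⇒ W
From 21, the L positions reachable in one move are: 20, 14. Any move reaching one of these is winning.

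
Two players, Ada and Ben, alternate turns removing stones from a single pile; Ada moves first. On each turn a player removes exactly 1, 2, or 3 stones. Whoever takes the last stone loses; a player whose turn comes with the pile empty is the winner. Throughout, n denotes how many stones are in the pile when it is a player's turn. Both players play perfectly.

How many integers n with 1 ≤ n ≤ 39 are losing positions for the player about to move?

10

Classify positions by backward induction: terminal positions (no move available) are W. From any other position, the mover wins iff some move reaches an L.
n=0: no move; the opponent has just taken the last stone and therefore loses → W
n=1: the only move is to 0(W), a W ⇒ L
n=2: can move to 1, which is L ⇒ W
n=3: can move to 1, which is L ⇒ W
n=4: can move to 1, which is L ⇒ W
n=5: moves to 4(W), 3(W), 2(W); every one is W ⇒ L
n=6: can move to 5, which is L ⇒ W
n=7: can move to 5, which is L ⇒ W
n=8: can move to 5, which is L ⇒ W
n=9: moves to 8(W), 7(W), 6(W); every one is W ⇒ L
n=10: can move to 9, which is L ⇒ W
n=11: can move to 9, which is L ⇒ W
n=12: can move to 9, which is L ⇒ W
n=13: moves to 12(W), 11(W), 10(W); every one is W ⇒ L
n=14: can move to 13, which is L ⇒ W
n=15: can move to 13, which is L ⇒ W
n=16: can move to 13, which is L ⇒ W
n=17: moves to 16(W), 15(W), 14(W); every one is W ⇒ L
n=18: can move to 17, which is L ⇒ W
n=19: can move to 17, which is L ⇒ W
n=20: can move to 17, which is L ⇒ W
n=21: moves to 20(W), 19(W), 18(W); every one is W ⇒ L
n=22: can move to 21, which is L ⇒ W
n=23: can move to 21, which is L ⇒ W
n=24: can move to 21, which is L ⇒ W
n=25: moves to 24(W), 23(W), 22(W); every one is W ⇒ L
n=26: can move to 25, which is L ⇒ W
n=27: can move to 25, which is L ⇒ W
n=28: can move to 25, which is L ⇒ W
n=29: moves to 28(W), 27(W), 26(W); every one is W ⇒ L
n=30: can move to 29, which is L ⇒ W
n=31: can move to 29, which is L ⇒ W
n=32: can move to 29, which is L ⇒ W
n=33: moves to 32(W), 31(W), 30(W); every one is W ⇒ L
n=34: can move to 33, which is L ⇒ W
n=35: can move to 33, which is L ⇒ W
n=36: can move to 33, which is L ⇒ W
n=37: moves to 36(W), 35(W), 34(W); every one is W ⇒ L
n=38: can move to 37, which is L ⇒ W
n=39: can move to 37, which is L ⇒ W
L entries with 1 ≤ n ≤ 39 (the range starts at n=1): n = 1, 5, 9, 13, 17, 21, 25, 29, 33, 37; that makes 10.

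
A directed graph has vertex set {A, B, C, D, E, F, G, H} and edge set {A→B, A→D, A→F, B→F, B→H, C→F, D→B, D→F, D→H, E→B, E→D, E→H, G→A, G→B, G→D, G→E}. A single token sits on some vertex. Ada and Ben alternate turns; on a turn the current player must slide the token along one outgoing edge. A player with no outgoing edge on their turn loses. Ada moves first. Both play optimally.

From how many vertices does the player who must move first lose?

Classify positions by backward induction: terminal positions (no move available) are L. From any other position, the mover wins iff some move reaches an L.
Every edge goes from a vertex to one that appears earlier in the order H, F, B, D, A, C, E, G, so processing vertices in that order labels each vertex after all of its successors.
H: no outgoing edge → L
F: no outgoing edge → L
B: →F(L), so W
D: →F(L), so W
A: →F(L), so W
C: →F(L), so W
E: →H(L), so W
G: →E(W), A(W), D(W), B(W) — all W, so L
The L vertices are F, G, H; that is 3 in all.

3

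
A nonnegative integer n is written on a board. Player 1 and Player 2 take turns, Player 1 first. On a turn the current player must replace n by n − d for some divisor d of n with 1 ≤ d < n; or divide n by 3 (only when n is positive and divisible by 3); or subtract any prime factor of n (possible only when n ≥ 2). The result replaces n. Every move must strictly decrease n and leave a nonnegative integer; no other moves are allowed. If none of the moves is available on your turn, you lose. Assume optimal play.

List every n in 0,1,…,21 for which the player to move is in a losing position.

Classify positions by backward induction: terminal positions (no move available) are L. From any other position, the mover wins iff some move reaches an L.
n=0: no move → L
n=1: no move → L
n=2: W (go to 0, an L position)
n=3: W (go to 0, an L position)
n=4: L (options 2(W), 3(W) are all W)
n=5: W (go to 0, an L position)
n=6: W (go to 4, an L position)
n=7: W (go to 0, an L position)
n=8: W (go to 4, an L position)
n=9: L (options 3(W), 6(W), 8(W) are all W)
n=10: W (go to 9, an L position)
n=11: W (go to 0, an L position)
n=12: W (go to 4, an L position)
n=13: W (go to 0, an L position)
n=14: L (options 7(W), 12(W), 13(W) are all W)
n=15: W (go to 14, an L position)
n=16: W (go to 14, an L position)
n=17: W (go to 0, an L position)
n=18: W (go to 9, an L position)
n=19: W (go to 0, an L position)
n=20: L (options 10(W), 15(W), 16(W), 18(W), 19(W) are all W)
n=21: W (go to 14, an L position)
Reading off the rows marked L gives the requested list; there are 6 such values of n.

0, 1, 4, 9, 14, 20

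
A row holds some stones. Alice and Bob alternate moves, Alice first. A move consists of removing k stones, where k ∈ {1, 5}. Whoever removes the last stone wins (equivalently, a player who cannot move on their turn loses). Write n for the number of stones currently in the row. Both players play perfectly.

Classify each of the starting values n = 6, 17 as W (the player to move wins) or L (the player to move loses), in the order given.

6: L, 17: W

Work bottom-up. With no move the player to move loses. Otherwise the position is W if at least one move leads to an L position for the opponent, and L if every move leads to a W.
n=0: no move → L
n=1: W (go to 0, an L position)
n=2: L (sole option 1(W) is W)
n=3: W (go to 2, an L position)
n=4: L (sole option 3(W) is W)
n=5: W (go to 4, an L position)
n=6: L (options 5(W), 1(W) are all W)
n=7: W (go to 6, an L position)
n=8: L (options 7(W), 3(W) are all W)
n=9: W (go to 8, an L position)
n=10: L (options 9(W), 5(W) are all W)
n=11: W (go to 10, an L position)
n=12: L (options 11(W), 7(W) are all W)
n=13: W (go to 12, an L position)
n=14: L (options 13(W), 9(W) are all W)
n=15: W (go to 14, an L position)
n=16: L (options 15(W), 11(W) are all W)
n=17: W (go to 16, an L position)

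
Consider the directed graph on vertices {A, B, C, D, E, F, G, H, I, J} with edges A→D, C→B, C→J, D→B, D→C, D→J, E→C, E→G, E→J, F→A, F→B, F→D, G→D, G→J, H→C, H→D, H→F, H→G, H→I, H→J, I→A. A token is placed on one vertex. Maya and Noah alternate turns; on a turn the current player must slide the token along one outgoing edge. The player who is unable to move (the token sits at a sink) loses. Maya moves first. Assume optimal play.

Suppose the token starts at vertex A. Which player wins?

Use the standard recursion: the mover loses at a terminal position; elsewhere, the mover wins exactly when some move hands the opponent an L position.
Every edge goes from a vertex to one that appears earlier in the order J, B, C, D, A, I, G, E, F, H, so processing vertices in that order labels each vertex after all of its successors.
J: no outgoing edge → L
B: no outgoing edge → L
C: W (go to B, an L position)
D: W (go to B, an L position)
A: L (sole option D(W) is W)
I: W (go to A, an L position)
G: W (go to J, an L position)
E: W (go to J, an L position)
F: W (go to A, an L position)
H: W (go to J, an L position)
Every move from A reaches a W position, so the mover loses.

Noah wins.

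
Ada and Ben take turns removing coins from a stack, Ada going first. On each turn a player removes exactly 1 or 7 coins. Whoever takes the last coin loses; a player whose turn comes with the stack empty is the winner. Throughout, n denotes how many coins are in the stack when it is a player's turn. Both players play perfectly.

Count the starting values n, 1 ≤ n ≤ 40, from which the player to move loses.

Work bottom-up. With no move the player to move wins. Otherwise the position is W if at least one move leads to an L position for the opponent, and L if every move leads to a W.
n=0: no move; the opponent has just taken the last coin and therefore loses → W
n=1: only reaches 0(W), which is W → L
n=2: reaches L-position 1 → W
n=3: only reaches 2(W), which is W → L
n=4: reaches L-position 3 → W
n=5: only reaches 4(W), which is W → L
n=6: reaches L-position 5 → W
n=7: only reaches 6(W), 0(W), all W → L
n=8: reaches L-position 7 → W
n=9: only reaches 8(W), 2(W), all W → L
n=10: reaches L-position 9 → W
n=11: only reaches 10(W), 4(W), all W → L
n=12: reaches L-position 11 → W
n=13: only reaches 12(W), 6(W), all W → L
n=14: reaches L-position 13 → W
n=15: only reaches 14(W), 8(W), all W → L
n=16: reaches L-position 15 → W
n=17: only reaches 16(W), 10(W), all W → L
n=18: reaches L-position 17 → W
n=19: only reaches 18(W), 12(W), all W → L
n=20: reaches L-position 19 → W
n=21: only reaches 20(W), 14(W), all W → L
n=22: reaches L-position 21 → W
n=23: only reaches 22(W), 16(W), all W → L
n=24: reaches L-position 23 → W
n=25: only reaches 24(W), 18(W), all W → L
n=26: reaches L-position 25 → W
n=27: only reaches 26(W), 20(W), all W → L
n=28: reaches L-position 27 → W
n=29: only reaches 28(W), 22(W), all W → L
n=30: reaches L-position 29 → W
n=31: only reaches 30(W), 24(W), all W → L
n=32: reaches L-position 31 → W
n=33: only reaches 32(W), 26(W), all W → L
n=34: reaches L-position 33 → W
n=35: only reaches 34(W), 28(W), all W → L
n=36: reaches L-position 35 → W
n=37: only reaches 36(W), 30(W), all W → L
n=38: reaches L-position 37 → W
n=39: only reaches 38(W), 32(W), all W → L
n=40: reaches L-position 39 → W
L entries with 1 ≤ n ≤ 40 (the range starts at n=1): n = 1, 3, 5, 7, 9, 11, 13, 15, 17, 19, 21, 23, 25, 27, 29, 31, 33, 35, 37, 39; that makes 20.

20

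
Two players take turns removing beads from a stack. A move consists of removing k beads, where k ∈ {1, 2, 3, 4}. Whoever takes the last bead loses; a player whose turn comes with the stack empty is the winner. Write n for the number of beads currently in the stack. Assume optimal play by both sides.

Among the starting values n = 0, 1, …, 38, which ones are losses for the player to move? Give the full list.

1, 6, 11, 16, 21, 26, 31, 36

Use the standard recursion: the mover wins at a terminal position; elsewhere, the mover wins exactly when some move hands the opponent an L position.
n=0: no move; the opponent has just taken the last bead and therefore loses → W
n=1: L (sole option 0(W) is W)
n=2: W (go to 1, an L position)
n=3: W (go to 1, an L position)
n=4: W (go to 1, an L position)
n=5: W (go to 1, an L position)
n=6: L (options 5(W), 4(W), 3(W), 2(W) are all W)
n=7: W (go to 6, an L position)
n=8: W (go to 6, an L position)
n=9: W (go to 6, an L position)
n=10: W (go to 6, an L position)
n=11: L (options 10(W), 9(W), 8(W), 7(W) are all W)
n=12: W (go to 11, an L position)
n=13: W (go to 11, an L position)
n=14: W (go to 11, an L position)
n=15: W (go to 11, an L position)
n=16: L (options 15(W), 14(W), 13(W), 12(W) are all W)
n=17: W (go to 16, an L position)
n=18: W (go to 16, an L position)
n=19: W (go to 16, an L position)
n=20: W (go to 16, an L position)
n=21: L (options 20(W), 19(W), 18(W), 17(W) are all W)
n=22: W (go to 21, an L position)
n=23: W (go to 21, an L position)
n=24: W (go to 21, an L position)
n=25: W (go to 21, an L position)
n=26: L (options 25(W), 24(W), 23(W), 22(W) are all W)
n=27: W (go to 26, an L position)
n=28: W (go to 26, an L position)
n=29: W (go to 26, an L position)
n=30: W (go to 26, an L position)
n=31: L (options 30(W), 29(W), 28(W), 27(W) are all W)
n=32: W (go to 31, an L position)
n=33: W (go to 31, an L position)
n=34: W (go to 31, an L position)
n=35: W (go to 31, an L position)
n=36: L (options 35(W), 34(W), 33(W), 32(W) are all W)
n=37: W (go to 36, an L position)
n=38: W (go to 36, an L position)
The losing starting values of n are exactly the entries labelled L in this table (8 of them).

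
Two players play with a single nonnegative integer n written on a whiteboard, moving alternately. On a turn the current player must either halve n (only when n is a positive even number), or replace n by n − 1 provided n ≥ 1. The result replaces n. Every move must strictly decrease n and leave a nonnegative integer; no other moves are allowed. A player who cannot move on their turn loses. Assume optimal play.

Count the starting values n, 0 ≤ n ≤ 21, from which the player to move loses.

11

Compute win/loss labels from the base case upward. A position with no move is L. Any other position is W if it can reach an L in one move, else L.
n=0: no move → L
n=1: →0(L), so W
n=2: →1(W) only, which is W, so L
n=3: →2(L), so W
n=4: →2(L), so W
n=5: →4(W) only, which is W, so L
n=6: →5(L), so W
n=7: →6(W) only, which is W, so L
n=8: →7(L), so W
n=9: →8(W) only, which is W, so L
n=10: →5(L), so W
n=11: →10(W) only, which is W, so L
n=12: →11(L), so W
n=13: →12(W) only, which is W, so L
n=14: →7(L), so W
n=15: →14(W) only, which is W, so L
n=16: →15(L), so W
n=17: →16(W) only, which is W, so L
n=18: →9(L), so W
n=19: →18(W) only, which is W, so L
n=20: →19(L), so W
n=21: →20(W) only, which is W, so L
L entries with 0 ≤ n ≤ 21: n = 0, 2, 5, 7, 9, 11, 13, 15, 17, 19, 21; that makes 11.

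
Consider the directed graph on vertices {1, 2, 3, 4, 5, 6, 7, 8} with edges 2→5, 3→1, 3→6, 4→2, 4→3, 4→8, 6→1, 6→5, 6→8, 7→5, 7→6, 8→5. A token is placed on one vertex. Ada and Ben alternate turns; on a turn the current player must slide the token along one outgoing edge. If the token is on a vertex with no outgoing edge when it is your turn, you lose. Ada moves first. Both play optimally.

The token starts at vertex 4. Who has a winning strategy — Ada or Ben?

Work bottom-up. With no move the player to move loses. Otherwise the position is W if at least one move leads to an L position for the opponent, and L if every move leads to a W.
Every edge goes from a vertex to one that appears earlier in the order 1, 5, 8, 2, 6, 3, 4, 7, so processing vertices in that order labels each vertex after all of its successors.
1: no outgoing edge → L
5: no outgoing edge → L
8: →5(L), so W
2: →5(L), so W
6: →5(L), so W
3: →1(L), so W
4: →3(W), 2(W), 8(W) — all W, so L
7: →5(L), so W
The starting position 4 is L: whatever Ada does, the opponent receives a W position.

Ben wins.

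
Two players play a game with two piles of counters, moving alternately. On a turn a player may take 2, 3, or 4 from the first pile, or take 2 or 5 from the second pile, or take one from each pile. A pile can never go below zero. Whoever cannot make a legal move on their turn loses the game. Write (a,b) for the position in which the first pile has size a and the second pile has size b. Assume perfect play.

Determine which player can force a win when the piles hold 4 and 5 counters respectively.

Positions with no move are L. A position that does have a move is losing for the player to move precisely when every available move leads to a winning position for the opponent. Fill in the labels:
No move ever increases a pile, so every position that can arise here has a ≤ 4 and b ≤ 5; it is enough to label the cells with 0 ≤ a ≤ 4 and 0 ≤ b ≤ 5.
Every move lowers a or b (never raises either), so fill the grid row by row in increasing a, and left to right within a row: each cell's successors are then already labelled.
      b=0  b=1  b=2  b=3  b=4  b=5
a=0:    L    L    W    W    L    W
a=1:    L    W    W    L    L    W
a=2:    W    W    L    L    W    W
a=3:    W    W    L    W    W    L
a=4:    W    W    W    W    W    L
Cells with no legal move (terminal, hence L): (0,0), (0,1), (1,0).
The remaining L cells, each justified by listing all of its moves:
(0,4): only reaches (0,2)(W), which is W → L
(1,3): only reaches (1,1)(W), (0,2)(W), all W → L
(1,4): only reaches (1,2)(W), (0,3)(W), all W → L
(2,2): only reaches (0,2)(W), (2,0)(W), (1,1)(W), all W → L
(2,3): only reaches (0,3)(W), (2,1)(W), (1,2)(W), all W → L
(3,2): only reaches (1,2)(W), (0,2)(W), (3,0)(W), (2,1)(W), all W → L
(3,5): only reaches (1,5)(W), (0,5)(W), (3,3)(W), (3,0)(W), (2,4)(W), all W → L
(4,5): only reaches (2,5)(W), (1,5)(W), (0,5)(W), (4,3)(W), (4,0)(W), (3,4)(W), all W → L
Every other cell has at least one move into one of the L cells above, so it is W.
Every move from (4,5) reaches a W position, so the mover loses.

The second player wins.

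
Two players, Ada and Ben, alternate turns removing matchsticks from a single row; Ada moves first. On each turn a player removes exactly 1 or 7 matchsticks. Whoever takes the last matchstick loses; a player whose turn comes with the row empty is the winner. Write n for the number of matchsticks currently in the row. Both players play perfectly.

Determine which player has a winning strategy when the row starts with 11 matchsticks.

Classify positions by backward induction: terminal positions (no move available) are W. From any other position, the mover wins iff some move reaches an L.
n=0: no move; the opponent has just taken the last matchstick and therefore loses → W
n=1: the only move is to 0(W), a W ⇒ L
n=2: can move to 1, which is L ⇒ W
n=3: the only move is to 2(W), a W ⇒ L
n=4: can move to 3, which is L ⇒ W
n=5: the only move is to 4(W), a W ⇒ L
n=6: can move to 5, which is L ⇒ W
n=7: moves to 6(W), 0(W); every one is W ⇒ L
n=8: can move to 7, which is L ⇒ W
n=9: moves to 8(W), 2(W); every one is W ⇒ L
n=10: can move to 9, which is L ⇒ W
n=11: moves to 10(W), 4(W); every one is W ⇒ L
Every move from 11 reaches a W position, so the mover loses.

Ben wins.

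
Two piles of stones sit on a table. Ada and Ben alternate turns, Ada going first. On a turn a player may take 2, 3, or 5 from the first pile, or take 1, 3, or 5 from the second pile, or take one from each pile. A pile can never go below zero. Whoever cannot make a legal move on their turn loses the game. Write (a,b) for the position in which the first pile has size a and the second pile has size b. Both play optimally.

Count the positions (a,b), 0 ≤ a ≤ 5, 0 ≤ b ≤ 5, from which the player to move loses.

12

Label each position W (a win for the player to move) or L (a loss). A position with no legal move is L; any other position is W exactly when some move reaches an L, and L when every move reaches a W.
Every move lowers a or b (never raises either), so fill the grid row by row in increasing a, and left to right within a row: each cell's successors are then already labelled.
      b=0  b=1  b=2  b=3  b=4  b=5
a=0:    L    W    L    W    L    W
a=1:    L    W    L    W    L    W
a=2:    W    W    W    W    W    W
a=3:    W    L    W    L    W    L
a=4:    W    L    W    L    W    L
a=5:    W    W    W    W    W    W
Cells with no legal move (terminal, hence L): (0,0), (1,0).
The remaining L cells, each justified by listing all of its moves:
(0,2): →(0,1)(W) only, which is W, so L
(0,4): →(0,3)(W), (0,1)(W) — all W, so L
(1,2): →(1,1)(W), (0,1)(W) — all W, so L
(1,4): →(1,3)(W), (1,1)(W), (0,3)(W) — all W, so L
(3,1): →(1,1)(W), (0,1)(W), (3,0)(W), (2,0)(W) — all W, so L
(3,3): →(1,3)(W), (0,3)(W), (3,2)(W), (3,0)(W), (2,2)(W) — all W, so L
(3,5): →(1,5)(W), (0,5)(W), (3,4)(W), (3,2)(W), (3,0)(W), (2,4)(W) — all W, so L
(4,1): →(2,1)(W), (1,1)(W), (4,0)(W), (3,0)(W) — all W, so L
(4,3): →(2,3)(W), (1,3)(W), (4,2)(W), (4,0)(W), (3,2)(W) — all W, so L
(4,5): →(2,5)(W), (1,5)(W), (4,4)(W), (4,2)(W), (4,0)(W), (3,4)(W) — all W, so L
Every other cell has at least one move into one of the L cells above, so it is W.
L cells per row: a=0: 3, a=1: 3, a=2: 0, a=3: 3, a=4: 3, a=5: 0; total 12.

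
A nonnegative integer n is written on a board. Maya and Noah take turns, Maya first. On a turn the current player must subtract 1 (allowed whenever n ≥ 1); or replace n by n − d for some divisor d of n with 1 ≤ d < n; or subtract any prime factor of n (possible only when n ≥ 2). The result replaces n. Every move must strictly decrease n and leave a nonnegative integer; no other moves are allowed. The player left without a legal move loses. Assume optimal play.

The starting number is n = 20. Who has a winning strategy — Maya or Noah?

Compute win/loss labels from the base case upward. A position with no move is L. Any other position is W if it can reach an L in one move, else L.
n=0: no move → L
n=1: can move to 0, which is L ⇒ W
n=2: can move to 0, which is L ⇒ W
n=3: can move to 0, which is L ⇒ W
n=4: moves to 2(W), 3(W); every one is W ⇒ L
n=5: can move to 0, which is L ⇒ W
n=6: can move to 4, which is L ⇒ W
n=7: can move to 0, which is L ⇒ W
n=8: can move to 4, which is L ⇒ W
n=9: moves to 6(W), 8(W); every one is W ⇒ L
n=10: can move to 9, which is L ⇒ W
n=11: can move to 0, which is L ⇒ W
n=12: can move to 9, which is L ⇒ W
n=13: can move to 0, which is L ⇒ W
n=14: moves to 7(W), 12(W), 13(W); every one is W ⇒ L
n=15: can move to 14, which is L ⇒ W
n=16: can move to 14, which is L ⇒ W
n=17: can move to 0, which is L ⇒ W
n=18: can move to 9, which is L ⇒ W
n=19: can move to 0, which is L ⇒ W
n=20: moves to 10(W), 15(W), 16(W), 18(W), 19(W); every one is W ⇒ L
The starting position 20 is L: whatever Maya does, the opponent receives a W position.

Noah wins.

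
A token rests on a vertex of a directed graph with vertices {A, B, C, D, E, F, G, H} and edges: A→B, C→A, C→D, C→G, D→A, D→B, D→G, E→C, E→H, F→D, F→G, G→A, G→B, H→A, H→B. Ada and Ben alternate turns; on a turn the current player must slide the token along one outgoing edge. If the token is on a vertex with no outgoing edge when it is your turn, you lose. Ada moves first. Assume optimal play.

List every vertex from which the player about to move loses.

B, C, F

Use the standard recursion: the mover loses at a terminal position; elsewhere, the mover wins exactly when some move hands the opponent an L position.
Every edge goes from a vertex to one that appears earlier in the order B, A, G, D, C, F, H, E, so processing vertices in that order labels each vertex after all of its successors.
B: no outgoing edge → L
A: can move to B, which is L ⇒ W
G: can move to B, which is L ⇒ W
D: can move to B, which is L ⇒ W
C: moves to D(W), G(W), A(W); every one is W ⇒ L
F: moves to D(W), G(W); every one is W ⇒ L
H: can move to B, which is L ⇒ W
E: can move to C, which is L ⇒ W
The losing starting vertices are exactly the entries labelled L in this table (3 of them).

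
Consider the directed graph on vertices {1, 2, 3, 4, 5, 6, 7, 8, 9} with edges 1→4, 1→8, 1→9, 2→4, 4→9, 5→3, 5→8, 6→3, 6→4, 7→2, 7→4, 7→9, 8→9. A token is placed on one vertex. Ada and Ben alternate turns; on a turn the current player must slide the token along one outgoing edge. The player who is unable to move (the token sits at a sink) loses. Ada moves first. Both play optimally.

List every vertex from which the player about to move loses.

2, 3, 9

Compute win/loss labels from the base case upward. A position with no move is L. Any other position is W if it can reach an L in one move, else L.
Every edge goes from a vertex to one that appears earlier in the order 3, 9, 4, 8, 1, 6, 2, 7, 5, so processing vertices in that order labels each vertex after all of its successors.
3: no outgoing edge → L
9: no outgoing edge → L
4: W (go to 9, an L position)
8: W (go to 9, an L position)
1: W (go to 9, an L position)
6: W (go to 3, an L position)
2: L (sole option 4(W) is W)
7: W (go to 2, an L position)
5: W (go to 3, an L position)
Reading off the rows marked L gives the requested list; there are 3 such vertices.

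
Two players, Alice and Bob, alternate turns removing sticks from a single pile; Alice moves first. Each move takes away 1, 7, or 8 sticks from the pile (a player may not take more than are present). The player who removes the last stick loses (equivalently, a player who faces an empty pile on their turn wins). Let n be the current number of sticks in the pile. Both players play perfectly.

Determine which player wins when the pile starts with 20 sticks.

Use the standard recursion: the mover wins at a terminal position; elsewhere, the mover wins exactly when some move hands the opponent an L position.
n=0: no move; the opponent has just taken the last stick and therefore loses → W
n=1: →0(W) only, which is W, so L
n=2: →1(L), so W
n=3: →2(W) only, which is W, so L
n=4: →3(L), so W
n=5: →4(W) only, which is W, so L
n=6: →5(L), so W
n=7: →6(W), 0(W) — all W, so L
n=8: →7(L), so W
n=9: →1(L), so W
n=10: →3(L), so W
n=11: →3(L), so W
n=12: →5(L), so W
n=13: →5(L), so W
n=14: →7(L), so W
n=15: →7(L), so W
n=16: →15(W), 9(W), 8(W) — all W, so L
n=17: →16(L), so W
n=18: →17(W), 11(W), 10(W) — all W, so L
n=19: →18(L), so W
n=20: →19(W), 13(W), 12(W) — all W, so L
Every move from 20 reaches a W position, so the mover loses.

Bob wins.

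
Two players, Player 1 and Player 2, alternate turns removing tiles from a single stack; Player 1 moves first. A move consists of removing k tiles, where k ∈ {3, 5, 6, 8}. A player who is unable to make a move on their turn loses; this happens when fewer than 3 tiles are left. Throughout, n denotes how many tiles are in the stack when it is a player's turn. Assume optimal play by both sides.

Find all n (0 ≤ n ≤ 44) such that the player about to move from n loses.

Compute win/loss labels from the base case upward. A position with no move is L. Any other position is W if it can reach an L in one move, else L.
n=0: no move → L
n=1: no move → L
n=2: no move → L
n=3: reaches L-position 0 → W
n=4: reaches L-position 1 → W
n=5: reaches L-position 2 → W
n=6: reaches L-position 1 → W
n=7: reaches L-position 2 → W
n=8: reaches L-position 2 → W
n=9: reaches L-position 1 → W
n=10: reaches L-position 2 → W
n=11: only reaches 8(W), 6(W), 5(W), 3(W), all W → L
n=12: only reaches 9(W), 7(W), 6(W), 4(W), all W → L
n=13: only reaches 10(W), 8(W), 7(W), 5(W), all W → L
n=14: reaches L-position 11 → W
n=15: reaches L-position 12 → W
n=16: reaches L-position 13 → W
n=17: reaches L-position 12 → W
n=18: reaches L-position 13 → W
n=19: reaches L-position 13 → W
n=20: reaches L-position 12 → W
n=21: reaches L-position 13 → W
n=22: only reaches 19(W), 17(W), 16(W), 14(W), all W → L
n=23: only reaches 20(W), 18(W), 17(W), 15(W), all W → L
n=24: only reaches 21(W), 19(W), 18(W), 16(W), all W → L
n=25: reaches L-position 22 → W
n=26: reaches L-position 23 → W
n=27: reaches L-position 24 → W
n=28: reaches L-position 23 → W
n=29: reaches L-position 24 → W
n=30: reaches L-position 24 → W
n=31: reaches L-position 23 → W
n=32: reaches L-position 24 → W
n=33: only reaches 30(W), 28(W), 27(W), 25(W), all W → L
n=34: only reaches 31(W), 29(W), 28(W), 26(W), all W → L
n=35: only reaches 32(W), 30(W), 29(W), 27(W), all W → L
n=36: reaches L-position 33 → W
n=37: reaches L-position 34 → W
n=38: reaches L-position 35 → W
n=39: reaches L-position 34 → W
n=40: reaches L-position 35 → W
n=41: reaches L-position 35 → W
n=42: reaches L-position 34 → W
n=43: reaches L-position 35 → W
n=44: only reaches 41(W), 39(W), 38(W), 36(W), all W → L
The losing starting values of n are exactly the entries labelled L in this table (13 of them).

0, 1, 2, 11, 12, 13, 22, 23, 24, 33, 34, 35, 44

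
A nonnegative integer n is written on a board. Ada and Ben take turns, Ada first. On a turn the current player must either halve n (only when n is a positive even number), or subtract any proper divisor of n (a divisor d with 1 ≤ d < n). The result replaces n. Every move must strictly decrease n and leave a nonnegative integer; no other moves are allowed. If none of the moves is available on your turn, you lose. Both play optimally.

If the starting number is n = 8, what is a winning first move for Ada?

Work bottom-up. With no move the player to move loses. Otherwise the position is W if at least one move leads to an L position for the opponent, and L if every move leads to a W.
n=0: no move → L
n=1: no move → L
n=2: →1(L), so W
n=3: →2(W) only, which is W, so L
n=4: →3(L), so W
n=5: →4(W) only, which is W, so L
n=6: →3(L), so W
n=7: →6(W) only, which is W, so L
n=8: →7(L), so W
From 8, the L positions reachable in one move are: 7.

Move to 7.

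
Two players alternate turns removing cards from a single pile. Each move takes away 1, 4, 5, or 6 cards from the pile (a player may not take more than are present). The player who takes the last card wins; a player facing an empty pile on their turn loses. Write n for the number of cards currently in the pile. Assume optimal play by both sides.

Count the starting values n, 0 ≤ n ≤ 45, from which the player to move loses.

Label each position W (a win for the player to move) or L (a loss). A position with no legal move is L; any other position is W exactly when some move reaches an L, and L when every move reaches a W.
n=0: no move → L
n=1: →0(L), so W
n=2: →1(W) only, which is W, so L
n=3: →2(L), so W
n=4: →0(L), so W
n=5: →0(L), so W
n=6: →2(L), so W
n=7: →2(L), so W
n=8: →2(L), so W
n=9: →8(W), 5(W), 4(W), 3(W) — all W, so L
n=10: →9(L), so W
n=11: →10(W), 7(W), 6(W), 5(W) — all W, so L
n=12: →11(L), so W
n=13: →9(L), so W
n=14: →9(L), so W
n=15: →11(L), so W
n=16: →11(L), so W
n=17: →11(L), so W
n=18: →17(W), 14(W), 13(W), 12(W) — all W, so L
n=19: →18(L), so W
n=20: →19(W), 16(W), 15(W), 14(W) — all W, so L
n=21: →20(L), so W
n=22: →18(L), so W
n=23: →18(L), so W
n=24: →20(L), so W
n=25: →20(L), so W
n=26: →20(L), so W
n=27: →26(W), 23(W), 22(W), 21(W) — all W, so L
n=28: →27(L), so W
n=29: →28(W), 25(W), 24(W), 23(W) — all W, so L
n=30: →29(L), so W
n=31: →27(L), so W
n=32: →27(L), so W
n=33: →29(L), so W
n=34: →29(L), so W
n=35: →29(L), so W
n=36: →35(W), 32(W), 31(W), 30(W) — all W, so L
n=37: →36(L), so W
n=38: →37(W), 34(W), 33(W), 32(W) — all W, so L
n=39: →38(L), so W
n=40: →36(L), so W
n=41: →36(L), so W
n=42: →38(L), so W
n=43: →38(L), so W
n=44: →38(L), so W
n=45: →44(W), 41(W), 40(W), 39(W) — all W, so L
L entries with 0 ≤ n ≤ 45: n = 0, 2, 9, 11, 18, 20, 27, 29, 36, 38, 45; that makes 11.

11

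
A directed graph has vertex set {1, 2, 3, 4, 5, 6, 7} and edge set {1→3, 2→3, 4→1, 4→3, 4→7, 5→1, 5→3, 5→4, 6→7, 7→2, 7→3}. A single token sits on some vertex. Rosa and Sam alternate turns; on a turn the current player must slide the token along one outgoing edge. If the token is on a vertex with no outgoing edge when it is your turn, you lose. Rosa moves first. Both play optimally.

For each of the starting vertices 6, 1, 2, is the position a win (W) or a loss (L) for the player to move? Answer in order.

6: L, 1: W, 2: W

Use the standard recursion: the mover loses at a terminal position; elsewhere, the mover wins exactly when some move hands the opponent an L position.
Every edge goes from a vertex to one that appears earlier in the order 3, 2, 1, 7, 4, 6, 5, so processing vertices in that order labels each vertex after all of its successors.
3: no outgoing edge → L
2: can move to 3, which is L ⇒ W
1: can move to 3, which is L ⇒ W
7: can move to 3, which is L ⇒ W
4: can move to 3, which is L ⇒ W
6: the only move is to 7(W), a W ⇒ L
5: can move to 3, which is L ⇒ W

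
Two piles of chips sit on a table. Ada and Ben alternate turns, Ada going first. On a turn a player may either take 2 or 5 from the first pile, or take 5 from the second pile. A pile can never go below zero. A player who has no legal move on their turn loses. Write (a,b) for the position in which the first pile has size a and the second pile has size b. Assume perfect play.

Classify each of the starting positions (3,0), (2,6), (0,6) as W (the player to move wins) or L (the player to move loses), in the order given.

(3,0): W, (2,6): L, (0,6): W

Positions with no move are L. A position that does have a move is losing for the player to move precisely when every available move leads to a winning position for the opponent. Fill in the labels:
No move ever increases a pile, so every position that can arise here has a ≤ 3 and b ≤ 6; it is enough to label the cells with 0 ≤ a ≤ 3 and 0 ≤ b ≤ 6.
Every move lowers a or b (never raises either), so fill the grid row by row in increasing a, and left to right within a row: each cell's successors are then already labelled.
      b=0  b=1  b=2  b=3  b=4  b=5  b=6
a=0:    L    L    L    L    L    W    W
a=1:    L    L    L    L    L    W    W
a=2:    W    W    W    W    W    L    L
a=3:    W    W    W    W    W    L    L
Cells with no legal move (terminal, hence L): (0,0), (0,1), (0,2), (0,3), (0,4), (1,0), (1,1), (1,2), (1,3), (1,4).
The remaining L cells, each justified by listing all of its moves:
(2,5): moves to (0,5)(W), (2,0)(W); every one is W ⇒ L
(2,6): moves to (0,6)(W), (2,1)(W); every one is W ⇒ L
(3,5): moves to (1,5)(W), (3,0)(W); every one is W ⇒ L
(3,6): moves to (1,6)(W), (3,1)(W); every one is W ⇒ L
Every other cell has at least one move into one of the L cells above, so it is W.
(3,0): the move to (1,0) reaches an L cell, so W
(2,6): one of the L cells justified above, so L
(0,6): the move to (0,1) reaches an L cell, so W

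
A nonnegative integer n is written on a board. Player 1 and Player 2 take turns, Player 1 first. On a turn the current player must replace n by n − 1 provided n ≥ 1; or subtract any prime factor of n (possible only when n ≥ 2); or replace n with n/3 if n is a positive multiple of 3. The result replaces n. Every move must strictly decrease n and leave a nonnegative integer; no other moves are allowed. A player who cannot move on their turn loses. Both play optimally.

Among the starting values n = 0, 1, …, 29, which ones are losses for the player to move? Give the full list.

Classify positions by backward induction: terminal positions (no move available) are L. From any other position, the mover wins iff some move reaches an L.
n=0: no move → L
n=1: W (go to 0, an L position)
n=2: W (go to 0, an L position)
n=3: W (go to 0, an L position)
n=4: L (options 2(W), 3(W) are all W)
n=5: W (go to 0, an L position)
n=6: W (go to 4, an L position)
n=7: W (go to 0, an L position)
n=8: L (options 6(W), 7(W) are all W)
n=9: W (go to 8, an L position)
n=10: W (go to 8, an L position)
n=11: W (go to 0, an L position)
n=12: W (go to 4, an L position)
n=13: W (go to 0, an L position)
n=14: L (options 7(W), 12(W), 13(W) are all W)
n=15: W (go to 14, an L position)
n=16: W (go to 14, an L position)
n=17: W (go to 0, an L position)
n=18: L (options 6(W), 15(W), 16(W), 17(W) are all W)
n=19: W (go to 0, an L position)
n=20: W (go to 18, an L position)
n=21: W (go to 14, an L position)
n=22: L (options 11(W), 20(W), 21(W) are all W)
n=23: W (go to 0, an L position)
n=24: W (go to 8, an L position)
n=25: L (options 20(W), 24(W) are all W)
n=26: W (go to 25, an L position)
n=27: L (options 9(W), 24(W), 26(W) are all W)
n=28: W (go to 27, an L position)
n=29: W (go to 0, an L position)
The losing starting values of n are exactly the entries labelled L in this table (8 of them).

0, 4, 8, 14, 18, 22, 25, 27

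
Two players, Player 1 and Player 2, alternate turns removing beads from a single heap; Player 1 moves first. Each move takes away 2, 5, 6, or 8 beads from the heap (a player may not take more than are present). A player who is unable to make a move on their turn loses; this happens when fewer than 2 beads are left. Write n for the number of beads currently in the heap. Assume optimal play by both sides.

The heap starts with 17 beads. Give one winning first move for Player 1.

Remove 2, leaving 15.

Build the W/L table. Terminal = L. A non-terminal position is W if it has a move to some L; otherwise it is L.
n=0: no move → L
n=1: no move → L
n=2: →0(L), so W
n=3: →1(L), so W
n=4: →2(W) only, which is W, so L
n=5: →0(L), so W
n=6: →4(L), so W
n=7: →1(L), so W
n=8: →0(L), so W
n=9: →4(L), so W
n=10: →4(L), so W
n=11: →9(W), 6(W), 5(W), 3(W) — all W, so L
n=12: →4(L), so W
n=13: →11(L), so W
n=14: →12(W), 9(W), 8(W), 6(W) — all W, so L
n=15: →13(W), 10(W), 9(W), 7(W) — all W, so L
n=16: →14(L), so W
n=17: →15(L), so W
From 17, the L positions reachable in one move are: 15, 11. Any move reaching one of these is winning.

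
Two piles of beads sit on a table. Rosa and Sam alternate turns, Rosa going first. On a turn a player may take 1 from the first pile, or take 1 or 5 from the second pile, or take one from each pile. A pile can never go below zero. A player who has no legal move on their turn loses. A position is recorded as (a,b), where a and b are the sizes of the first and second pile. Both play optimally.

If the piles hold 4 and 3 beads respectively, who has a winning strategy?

Build the W/L table. Terminal = L. A non-terminal position is W if it has a move to some L; otherwise it is L.
No move ever increases a pile, so every position that can arise here has a ≤ 4 and b ≤ 3; it is enough to label the cells with 0 ≤ a ≤ 4 and 0 ≤ b ≤ 3.
Every move lowers a or b (never raises either), so fill the grid row by row in increasing a, and left to right within a row: each cell's successors are then already labelled.
      b=0  b=1  b=2  b=3
a=0:    L    W    L    W
a=1:    W    W    W    W
a=2:    L    W    L    W
a=3:    W    W    W    W
a=4:    L    W    L    W
Cells with no legal move (terminal, hence L): (0,0).
The remaining L cells, each justified by listing all of its moves:
(0,2): →(0,1)(W) only, which is W, so L
(2,0): →(1,0)(W) only, which is W, so L
(2,2): →(1,2)(W), (2,1)(W), (1,1)(W) — all W, so L
(4,0): →(3,0)(W) only, which is W, so L
(4,2): →(3,2)(W), (4,1)(W), (3,1)(W) — all W, so L
Every other cell has at least one move into one of the L cells above, so it is W.
The starting position (4,3) is W: Rosa should move to (4,2), handing over an L position.

Rosa wins.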